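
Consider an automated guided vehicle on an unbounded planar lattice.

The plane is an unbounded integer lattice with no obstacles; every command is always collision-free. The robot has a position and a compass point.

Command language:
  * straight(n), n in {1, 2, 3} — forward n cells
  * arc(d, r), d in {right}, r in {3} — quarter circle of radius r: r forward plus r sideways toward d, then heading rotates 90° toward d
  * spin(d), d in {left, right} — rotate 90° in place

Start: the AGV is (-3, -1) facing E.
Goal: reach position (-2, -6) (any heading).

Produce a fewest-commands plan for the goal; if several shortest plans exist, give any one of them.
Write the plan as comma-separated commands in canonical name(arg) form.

begin: (-3, -1) facing E
step 1 (straight(1)): (-2, -1) facing E
step 2 (spin(right)): (-2, -1) facing S
step 3 (straight(3)): (-2, -4) facing S
step 4 (straight(2)): (-2, -6) facing S
no 3-step plan works, so 4 is optimal.

straight(1), spin(right), straight(3), straight(2)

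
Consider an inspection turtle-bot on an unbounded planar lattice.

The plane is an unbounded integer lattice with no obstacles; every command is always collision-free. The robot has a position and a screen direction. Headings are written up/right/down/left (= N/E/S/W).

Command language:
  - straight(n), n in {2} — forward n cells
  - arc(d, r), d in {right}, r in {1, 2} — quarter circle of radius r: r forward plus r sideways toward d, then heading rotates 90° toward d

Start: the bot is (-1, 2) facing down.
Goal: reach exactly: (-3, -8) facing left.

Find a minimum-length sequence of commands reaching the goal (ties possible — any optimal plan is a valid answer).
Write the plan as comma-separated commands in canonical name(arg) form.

straight(2), straight(2), straight(2), straight(2), arc(right, 2)

t0: (-1, 2) facing down
1. straight(2) → (-1, 0) facing down
2. straight(2) → (-1, -2) facing down
3. straight(2) → (-1, -4) facing down
4. straight(2) → (-1, -6) facing down
5. arc(right, 2) → (-3, -8) facing left
shorter routes all fall short; 5 is best.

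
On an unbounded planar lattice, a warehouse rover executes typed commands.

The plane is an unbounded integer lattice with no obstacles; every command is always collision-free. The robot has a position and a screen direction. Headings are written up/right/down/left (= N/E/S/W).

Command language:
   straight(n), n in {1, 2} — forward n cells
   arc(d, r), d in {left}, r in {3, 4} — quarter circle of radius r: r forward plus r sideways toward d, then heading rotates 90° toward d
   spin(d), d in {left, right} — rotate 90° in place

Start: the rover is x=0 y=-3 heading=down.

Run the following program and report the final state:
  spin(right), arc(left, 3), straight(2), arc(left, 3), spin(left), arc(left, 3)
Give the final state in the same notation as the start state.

x=-3 y=-8 heading=left

from: x=0 y=-3 heading=down
1. spin(right) → x=0 y=-3 heading=left
2. arc(left, 3) → x=-3 y=-6 heading=down
3. straight(2) → x=-3 y=-8 heading=down
4. arc(left, 3) → x=0 y=-11 heading=right
5. spin(left) → x=0 y=-11 heading=up
6. arc(left, 3) → x=-3 y=-8 heading=left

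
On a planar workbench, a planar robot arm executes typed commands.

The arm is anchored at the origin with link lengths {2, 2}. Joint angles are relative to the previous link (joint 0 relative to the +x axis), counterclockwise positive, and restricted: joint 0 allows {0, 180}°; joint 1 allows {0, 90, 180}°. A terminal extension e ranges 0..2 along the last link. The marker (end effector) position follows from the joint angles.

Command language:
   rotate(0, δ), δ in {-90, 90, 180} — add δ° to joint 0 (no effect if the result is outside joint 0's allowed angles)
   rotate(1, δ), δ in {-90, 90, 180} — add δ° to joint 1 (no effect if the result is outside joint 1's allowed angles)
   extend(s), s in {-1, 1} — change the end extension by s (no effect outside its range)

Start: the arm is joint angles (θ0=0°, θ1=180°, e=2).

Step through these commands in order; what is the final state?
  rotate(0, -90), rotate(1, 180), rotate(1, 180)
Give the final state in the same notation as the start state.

begin: joint angles (θ0=0°, θ1=180°, e=2)
1. rotate(0, -90) → joint angles (θ0=0°, θ1=180°, e=2)
2. rotate(1, 180) → joint angles (θ0=0°, θ1=0°, e=2)
3. rotate(1, 180) → joint angles (θ0=0°, θ1=180°, e=2)

joint angles (θ0=0°, θ1=180°, e=2)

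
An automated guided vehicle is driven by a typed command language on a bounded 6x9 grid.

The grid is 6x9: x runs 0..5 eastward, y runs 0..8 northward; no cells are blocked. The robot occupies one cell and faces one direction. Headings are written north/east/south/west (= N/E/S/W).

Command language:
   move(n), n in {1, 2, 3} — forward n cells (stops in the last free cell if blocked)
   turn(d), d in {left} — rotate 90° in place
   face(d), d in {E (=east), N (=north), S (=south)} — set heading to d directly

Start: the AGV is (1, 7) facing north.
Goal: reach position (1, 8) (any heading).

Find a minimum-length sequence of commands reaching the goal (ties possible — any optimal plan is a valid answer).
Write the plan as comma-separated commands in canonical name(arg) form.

move(2)

start: (1, 7) facing north
step 1 (move(2)): (1, 8) facing north
nothing shorter than 1 reaches the goal.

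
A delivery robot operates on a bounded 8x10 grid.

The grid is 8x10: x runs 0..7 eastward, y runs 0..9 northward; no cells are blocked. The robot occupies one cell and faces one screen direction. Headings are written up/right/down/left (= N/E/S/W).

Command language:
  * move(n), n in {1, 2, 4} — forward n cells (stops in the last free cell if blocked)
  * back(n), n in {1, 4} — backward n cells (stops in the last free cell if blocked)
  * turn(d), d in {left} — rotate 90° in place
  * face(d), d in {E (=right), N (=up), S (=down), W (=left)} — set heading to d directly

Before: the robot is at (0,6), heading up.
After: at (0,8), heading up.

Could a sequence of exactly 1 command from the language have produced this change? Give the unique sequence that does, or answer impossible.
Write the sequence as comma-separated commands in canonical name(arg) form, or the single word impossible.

key: still facing N — the one step turns nothing
begin: at (0,6), heading up
[1] after move(2): at (0,8), heading up
all 10 alternatives checked — unique.

move(2)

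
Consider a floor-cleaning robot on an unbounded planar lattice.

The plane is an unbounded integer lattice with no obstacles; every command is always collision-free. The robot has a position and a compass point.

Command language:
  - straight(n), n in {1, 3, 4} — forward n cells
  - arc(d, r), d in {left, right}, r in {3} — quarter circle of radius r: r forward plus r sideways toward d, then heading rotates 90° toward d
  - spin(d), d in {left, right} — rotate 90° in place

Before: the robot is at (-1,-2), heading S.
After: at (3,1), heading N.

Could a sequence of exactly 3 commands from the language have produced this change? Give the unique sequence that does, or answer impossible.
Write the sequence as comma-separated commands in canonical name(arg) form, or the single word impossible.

spin(left), straight(1), arc(left, 3)

key: cell and facing (now N) both changed — the 3 commands mix motion and turning
begin: at (-1,-2), heading S
step 1 (spin(left)): at (-1,-2), heading E
step 2 (straight(1)): at (0,-2), heading E
step 3 (arc(left, 3)): at (3,1), heading N
no other 3-command option fits: unique.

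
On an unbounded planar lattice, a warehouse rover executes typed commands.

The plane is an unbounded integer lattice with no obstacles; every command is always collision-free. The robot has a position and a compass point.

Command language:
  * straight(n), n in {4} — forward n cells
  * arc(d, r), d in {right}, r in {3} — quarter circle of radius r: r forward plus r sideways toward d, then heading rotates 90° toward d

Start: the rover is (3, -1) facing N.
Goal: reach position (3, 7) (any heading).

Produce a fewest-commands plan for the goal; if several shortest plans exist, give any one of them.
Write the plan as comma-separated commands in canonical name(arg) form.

straight(4), straight(4)

initial: (3, -1) facing N
t=1 straight(4) ⇒ (3, 3) facing N
t=2 straight(4) ⇒ (3, 7) facing N
no 1-step plan works, so 2 is optimal.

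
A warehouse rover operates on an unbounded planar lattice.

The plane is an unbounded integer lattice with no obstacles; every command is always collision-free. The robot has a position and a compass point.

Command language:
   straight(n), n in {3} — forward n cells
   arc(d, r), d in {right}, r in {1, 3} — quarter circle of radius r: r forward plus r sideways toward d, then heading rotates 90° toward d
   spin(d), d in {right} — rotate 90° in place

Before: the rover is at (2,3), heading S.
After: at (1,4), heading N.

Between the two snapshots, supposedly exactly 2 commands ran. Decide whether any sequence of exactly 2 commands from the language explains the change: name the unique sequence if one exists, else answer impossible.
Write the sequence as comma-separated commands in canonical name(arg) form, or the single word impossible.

spin(right), arc(right, 1)

key: cell and facing (now N) both changed — the 2 commands mix motion and turning
start: at (2,3), heading S
1. spin(right) → at (2,3), heading W
2. arc(right, 1) → at (1,4), heading N
uniquely the one of 16 2-step routes that fits.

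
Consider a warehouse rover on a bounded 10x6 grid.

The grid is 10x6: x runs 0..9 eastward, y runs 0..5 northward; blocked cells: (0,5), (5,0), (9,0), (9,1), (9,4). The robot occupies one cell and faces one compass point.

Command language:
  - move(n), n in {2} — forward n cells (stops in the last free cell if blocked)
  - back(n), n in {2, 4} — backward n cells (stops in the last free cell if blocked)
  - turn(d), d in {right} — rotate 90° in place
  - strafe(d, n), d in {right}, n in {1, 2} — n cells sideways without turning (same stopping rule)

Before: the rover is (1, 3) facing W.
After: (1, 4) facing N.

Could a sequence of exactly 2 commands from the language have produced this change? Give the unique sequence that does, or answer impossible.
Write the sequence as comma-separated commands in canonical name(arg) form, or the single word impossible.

key: cell and facing (now N) both changed — the 2 commands mix motion and turning
t0: (1, 3) facing W
step 1 (strafe(right, 1)): (1, 4) facing W
step 2 (turn(right)): (1, 4) facing N
no rival 2-sequence matches.

strafe(right, 1), turn(right)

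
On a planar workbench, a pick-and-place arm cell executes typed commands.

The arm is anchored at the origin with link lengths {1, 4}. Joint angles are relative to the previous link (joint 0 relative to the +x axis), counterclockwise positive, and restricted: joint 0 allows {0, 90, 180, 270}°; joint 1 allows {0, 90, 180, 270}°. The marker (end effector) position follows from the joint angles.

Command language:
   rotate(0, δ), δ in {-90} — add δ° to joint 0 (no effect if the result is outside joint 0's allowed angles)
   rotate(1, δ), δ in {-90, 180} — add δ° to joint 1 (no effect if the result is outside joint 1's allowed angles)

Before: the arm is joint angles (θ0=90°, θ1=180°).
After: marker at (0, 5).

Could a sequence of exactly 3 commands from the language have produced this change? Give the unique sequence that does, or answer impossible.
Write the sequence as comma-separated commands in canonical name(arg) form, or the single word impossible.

rotate(1, 180), rotate(1, 180), rotate(1, 180)

begin: joint angles (θ0=90°, θ1=180°)
[1] after rotate(1, 180): joint angles (θ0=90°, θ1=0°)
[2] after rotate(1, 180): joint angles (θ0=90°, θ1=180°)
[3] after rotate(1, 180): joint angles (θ0=90°, θ1=0°)
uniquely the one of 27 3-step routes that fits.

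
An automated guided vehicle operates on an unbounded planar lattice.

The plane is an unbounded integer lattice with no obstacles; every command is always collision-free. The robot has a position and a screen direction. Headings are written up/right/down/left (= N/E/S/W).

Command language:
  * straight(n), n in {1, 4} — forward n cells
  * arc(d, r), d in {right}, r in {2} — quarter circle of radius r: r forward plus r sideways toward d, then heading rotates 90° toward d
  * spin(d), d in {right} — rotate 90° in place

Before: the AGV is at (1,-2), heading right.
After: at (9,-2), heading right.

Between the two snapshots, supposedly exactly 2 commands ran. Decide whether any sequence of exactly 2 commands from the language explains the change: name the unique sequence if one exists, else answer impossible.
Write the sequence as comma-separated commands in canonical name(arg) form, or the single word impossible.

key: still facing E at the end — nothing in the sequence rotates
t0: at (1,-2), heading right
[1] after straight(4): at (5,-2), heading right
[2] after straight(4): at (9,-2), heading right
uniquely the one of 16 2-step routes that fits.

straight(4), straight(4)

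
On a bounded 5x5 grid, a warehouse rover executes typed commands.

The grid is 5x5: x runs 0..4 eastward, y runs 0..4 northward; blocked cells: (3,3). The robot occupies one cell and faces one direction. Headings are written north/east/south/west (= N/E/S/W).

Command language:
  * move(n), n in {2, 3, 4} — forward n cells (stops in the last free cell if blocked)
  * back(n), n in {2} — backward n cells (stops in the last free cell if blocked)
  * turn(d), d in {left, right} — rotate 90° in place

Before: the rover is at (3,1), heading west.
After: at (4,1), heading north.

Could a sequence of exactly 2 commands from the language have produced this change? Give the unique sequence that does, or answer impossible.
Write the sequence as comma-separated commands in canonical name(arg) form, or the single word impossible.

back(2), turn(right)

key: cell and facing (now N) both changed — the 2 commands mix motion and turning
t0: at (3,1), heading west
t=1 back(2) ⇒ at (4,1), heading west
t=2 turn(right) ⇒ at (4,1), heading north
no rival 2-sequence matches.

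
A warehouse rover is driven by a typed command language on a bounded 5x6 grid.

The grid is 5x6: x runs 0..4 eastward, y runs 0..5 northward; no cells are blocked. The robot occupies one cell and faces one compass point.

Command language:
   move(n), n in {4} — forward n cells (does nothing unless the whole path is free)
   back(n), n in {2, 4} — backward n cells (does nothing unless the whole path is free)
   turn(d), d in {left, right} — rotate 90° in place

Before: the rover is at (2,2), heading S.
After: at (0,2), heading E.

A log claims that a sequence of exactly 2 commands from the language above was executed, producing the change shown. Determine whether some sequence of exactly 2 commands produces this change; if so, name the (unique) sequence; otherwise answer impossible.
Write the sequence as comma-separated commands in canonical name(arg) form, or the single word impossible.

key: position moved to (0,2) AND the heading swung to E — translation plus rotation needed
t0: at (2,2), heading S
1. turn(left) → at (2,2), heading E
2. back(2) → at (0,2), heading E
no other 2-command option fits: unique.

turn(left), back(2)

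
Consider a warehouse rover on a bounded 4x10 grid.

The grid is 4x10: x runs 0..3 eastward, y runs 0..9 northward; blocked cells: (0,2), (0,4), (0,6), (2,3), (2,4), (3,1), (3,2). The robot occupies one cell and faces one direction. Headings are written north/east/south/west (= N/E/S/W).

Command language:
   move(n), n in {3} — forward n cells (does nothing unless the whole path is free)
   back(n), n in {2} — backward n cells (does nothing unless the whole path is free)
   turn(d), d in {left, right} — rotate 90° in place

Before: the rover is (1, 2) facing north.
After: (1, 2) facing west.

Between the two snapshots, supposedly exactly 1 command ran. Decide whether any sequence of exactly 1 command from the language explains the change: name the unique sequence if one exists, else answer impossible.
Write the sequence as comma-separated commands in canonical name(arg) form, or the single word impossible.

key: (1,2) unchanged — the single command moves nothing
start: (1, 2) facing north
step 1 (turn(left)): (1, 2) facing west
no other 1-command option fits: unique.

turn(left)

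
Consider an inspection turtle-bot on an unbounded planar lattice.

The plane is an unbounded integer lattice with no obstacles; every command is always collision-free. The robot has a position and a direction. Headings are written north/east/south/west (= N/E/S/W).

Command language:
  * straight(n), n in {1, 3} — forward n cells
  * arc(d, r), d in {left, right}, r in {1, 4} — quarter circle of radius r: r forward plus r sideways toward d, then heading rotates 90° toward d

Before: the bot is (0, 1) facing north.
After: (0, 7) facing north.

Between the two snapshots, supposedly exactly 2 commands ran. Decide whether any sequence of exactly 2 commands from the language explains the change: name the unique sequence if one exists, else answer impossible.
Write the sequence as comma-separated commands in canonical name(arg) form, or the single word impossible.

straight(3), straight(3)

key: heading stays N — no command in the sequence turns
start: (0, 1) facing north
[1] after straight(3): (0, 4) facing north
[2] after straight(3): (0, 7) facing north
uniquely the one of 36 2-step routes that fits.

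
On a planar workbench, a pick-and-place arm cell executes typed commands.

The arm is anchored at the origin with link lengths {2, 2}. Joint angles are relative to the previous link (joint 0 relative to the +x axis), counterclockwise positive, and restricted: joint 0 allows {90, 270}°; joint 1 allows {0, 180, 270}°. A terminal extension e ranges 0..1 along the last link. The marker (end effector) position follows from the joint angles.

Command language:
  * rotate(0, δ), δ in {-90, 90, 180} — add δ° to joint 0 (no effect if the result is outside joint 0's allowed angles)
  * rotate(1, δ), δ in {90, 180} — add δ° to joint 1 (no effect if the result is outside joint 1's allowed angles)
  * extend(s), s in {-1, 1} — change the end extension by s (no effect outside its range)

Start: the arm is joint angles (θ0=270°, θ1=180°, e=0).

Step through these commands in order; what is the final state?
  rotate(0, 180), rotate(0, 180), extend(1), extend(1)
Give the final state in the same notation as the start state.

begin: joint angles (θ0=270°, θ1=180°, e=0)
t=1 rotate(0, 180) ⇒ joint angles (θ0=90°, θ1=180°, e=0)
t=2 rotate(0, 180) ⇒ joint angles (θ0=270°, θ1=180°, e=0)
t=3 extend(1) ⇒ joint angles (θ0=270°, θ1=180°, e=1)
t=4 extend(1) ⇒ joint angles (θ0=270°, θ1=180°, e=1)

joint angles (θ0=270°, θ1=180°, e=1)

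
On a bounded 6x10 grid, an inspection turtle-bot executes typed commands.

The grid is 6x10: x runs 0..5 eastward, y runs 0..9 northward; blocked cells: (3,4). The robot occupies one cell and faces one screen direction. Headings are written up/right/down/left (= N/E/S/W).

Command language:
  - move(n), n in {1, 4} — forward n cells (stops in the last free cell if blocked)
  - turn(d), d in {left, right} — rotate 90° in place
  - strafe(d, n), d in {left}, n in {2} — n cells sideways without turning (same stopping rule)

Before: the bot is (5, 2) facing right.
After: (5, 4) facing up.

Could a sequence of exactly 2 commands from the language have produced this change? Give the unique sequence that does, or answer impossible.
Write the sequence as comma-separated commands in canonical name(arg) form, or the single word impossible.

key: cell and facing (now N) both changed — the 2 commands mix motion and turning
initial: (5, 2) facing right
[1] after strafe(left, 2): (5, 4) facing right
[2] after turn(left): (5, 4) facing up
all 25 alternatives checked — unique.

strafe(left, 2), turn(left)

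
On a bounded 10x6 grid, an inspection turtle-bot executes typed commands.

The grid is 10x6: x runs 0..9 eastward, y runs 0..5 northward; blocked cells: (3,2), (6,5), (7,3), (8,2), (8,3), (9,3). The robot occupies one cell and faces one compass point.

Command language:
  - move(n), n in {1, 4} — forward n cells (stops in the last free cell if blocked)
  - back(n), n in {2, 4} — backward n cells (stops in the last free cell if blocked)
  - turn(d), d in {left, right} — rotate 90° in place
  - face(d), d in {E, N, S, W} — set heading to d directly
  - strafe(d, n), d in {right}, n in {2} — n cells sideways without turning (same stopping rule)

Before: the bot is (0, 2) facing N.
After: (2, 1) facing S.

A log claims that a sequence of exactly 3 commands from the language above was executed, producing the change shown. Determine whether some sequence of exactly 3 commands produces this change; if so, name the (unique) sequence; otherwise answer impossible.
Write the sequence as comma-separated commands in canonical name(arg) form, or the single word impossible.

strafe(right, 2), face(S), move(1)

key: running move(1) before strafe(right, 2) would end elsewhere — order is forced
t0: (0, 2) facing N
1. strafe(right, 2) → (2, 2) facing N
2. face(S) → (2, 2) facing S
3. move(1) → (2, 1) facing S
all 1331 alternatives checked — unique.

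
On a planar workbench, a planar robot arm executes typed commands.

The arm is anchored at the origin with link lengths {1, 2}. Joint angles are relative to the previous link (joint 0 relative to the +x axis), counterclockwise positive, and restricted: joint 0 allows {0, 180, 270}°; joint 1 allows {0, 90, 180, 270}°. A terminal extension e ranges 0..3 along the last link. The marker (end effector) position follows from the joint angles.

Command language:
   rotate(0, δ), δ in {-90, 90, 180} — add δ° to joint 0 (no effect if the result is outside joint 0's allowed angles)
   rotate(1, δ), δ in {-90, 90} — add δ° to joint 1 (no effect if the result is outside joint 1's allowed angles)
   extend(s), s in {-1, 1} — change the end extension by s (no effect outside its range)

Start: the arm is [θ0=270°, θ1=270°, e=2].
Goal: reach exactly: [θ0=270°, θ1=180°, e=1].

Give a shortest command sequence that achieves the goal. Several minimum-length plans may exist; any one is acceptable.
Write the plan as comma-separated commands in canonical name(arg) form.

begin: [θ0=270°, θ1=270°, e=2]
t=1 extend(-1) ⇒ [θ0=270°, θ1=270°, e=1]
t=2 rotate(1, -90) ⇒ [θ0=270°, θ1=180°, e=1]
shorter routes all fall short; 2 is best.

extend(-1), rotate(1, -90)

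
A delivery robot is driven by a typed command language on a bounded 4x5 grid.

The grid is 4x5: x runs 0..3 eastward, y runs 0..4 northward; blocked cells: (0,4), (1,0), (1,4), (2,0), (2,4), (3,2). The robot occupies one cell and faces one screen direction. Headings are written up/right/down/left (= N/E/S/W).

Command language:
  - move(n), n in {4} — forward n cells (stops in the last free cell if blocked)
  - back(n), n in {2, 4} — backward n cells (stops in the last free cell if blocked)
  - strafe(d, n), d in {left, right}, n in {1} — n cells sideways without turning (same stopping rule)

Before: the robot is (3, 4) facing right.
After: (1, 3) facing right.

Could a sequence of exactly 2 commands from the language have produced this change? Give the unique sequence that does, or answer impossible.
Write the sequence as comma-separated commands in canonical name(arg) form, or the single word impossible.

key: order matters: swapping strafe(right, 1) and back(2) lands elsewhere
t0: (3, 4) facing right
[1] after strafe(right, 1): (3, 3) facing right
[2] after back(2): (1, 3) facing right
no rival 2-sequence matches.

strafe(right, 1), back(2)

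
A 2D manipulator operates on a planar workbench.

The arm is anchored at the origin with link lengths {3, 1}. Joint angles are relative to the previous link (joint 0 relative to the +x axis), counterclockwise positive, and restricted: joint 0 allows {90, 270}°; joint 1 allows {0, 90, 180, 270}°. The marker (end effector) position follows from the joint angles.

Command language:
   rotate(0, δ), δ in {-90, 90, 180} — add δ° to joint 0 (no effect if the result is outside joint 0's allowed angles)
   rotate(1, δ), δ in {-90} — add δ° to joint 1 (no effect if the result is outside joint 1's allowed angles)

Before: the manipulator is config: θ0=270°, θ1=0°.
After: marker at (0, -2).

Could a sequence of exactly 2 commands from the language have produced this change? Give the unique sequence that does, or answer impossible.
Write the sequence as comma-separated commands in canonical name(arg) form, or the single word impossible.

start: config: θ0=270°, θ1=0°
t=1 rotate(1, -90) ⇒ config: θ0=270°, θ1=270°
t=2 rotate(1, -90) ⇒ config: θ0=270°, θ1=180°
all 16 alternatives checked — unique.

rotate(1, -90), rotate(1, -90)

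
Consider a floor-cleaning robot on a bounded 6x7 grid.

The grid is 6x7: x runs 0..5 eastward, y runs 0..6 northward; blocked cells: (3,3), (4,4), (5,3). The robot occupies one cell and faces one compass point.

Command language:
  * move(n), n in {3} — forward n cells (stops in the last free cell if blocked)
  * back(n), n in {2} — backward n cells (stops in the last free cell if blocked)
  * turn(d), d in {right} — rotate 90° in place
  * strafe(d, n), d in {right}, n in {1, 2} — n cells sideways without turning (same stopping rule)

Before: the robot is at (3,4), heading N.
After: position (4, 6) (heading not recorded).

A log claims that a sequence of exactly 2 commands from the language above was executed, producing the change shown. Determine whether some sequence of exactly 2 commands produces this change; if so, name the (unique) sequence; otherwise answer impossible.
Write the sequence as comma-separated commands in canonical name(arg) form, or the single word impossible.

move(3), strafe(right, 1)

key: move(3) runs into the grid edge before its full distance
begin: at (3,4), heading N
step 1 (move(3)): at (3,6), heading N
step 2 (strafe(right, 1)): at (4,6), heading N
uniquely the one of 25 2-step routes that fits.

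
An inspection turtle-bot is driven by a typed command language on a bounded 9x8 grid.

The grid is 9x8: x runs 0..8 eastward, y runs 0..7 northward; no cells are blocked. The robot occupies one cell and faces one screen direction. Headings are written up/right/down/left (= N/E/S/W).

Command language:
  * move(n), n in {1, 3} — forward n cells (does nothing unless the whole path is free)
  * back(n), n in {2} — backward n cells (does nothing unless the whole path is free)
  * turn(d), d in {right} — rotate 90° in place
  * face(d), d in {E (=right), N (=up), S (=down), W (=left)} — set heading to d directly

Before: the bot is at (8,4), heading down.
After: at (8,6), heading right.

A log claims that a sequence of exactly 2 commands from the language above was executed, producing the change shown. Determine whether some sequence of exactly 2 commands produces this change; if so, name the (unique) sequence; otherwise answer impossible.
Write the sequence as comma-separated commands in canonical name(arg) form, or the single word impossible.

back(2), face(E)

key: cell and facing (now E) both changed — the 2 commands mix motion and turning
from: at (8,4), heading down
t=1 back(2) ⇒ at (8,6), heading down
t=2 face(E) ⇒ at (8,6), heading right
no other 2-command option fits: unique.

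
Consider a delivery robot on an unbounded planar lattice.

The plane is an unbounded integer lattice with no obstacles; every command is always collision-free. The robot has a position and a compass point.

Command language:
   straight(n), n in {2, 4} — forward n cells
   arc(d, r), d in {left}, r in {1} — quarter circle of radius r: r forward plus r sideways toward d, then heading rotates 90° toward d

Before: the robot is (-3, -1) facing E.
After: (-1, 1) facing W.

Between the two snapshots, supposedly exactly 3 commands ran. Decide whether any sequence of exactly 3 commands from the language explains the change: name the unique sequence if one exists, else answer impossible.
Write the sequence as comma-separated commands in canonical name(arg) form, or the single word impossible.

key: position moved to (-1,1) AND the heading swung to W — translation plus rotation needed
start: (-3, -1) facing E
1. straight(2) → (-1, -1) facing E
2. arc(left, 1) → (0, 0) facing N
3. arc(left, 1) → (-1, 1) facing W
uniquely the one of 27 3-step routes that fits.

straight(2), arc(left, 1), arc(left, 1)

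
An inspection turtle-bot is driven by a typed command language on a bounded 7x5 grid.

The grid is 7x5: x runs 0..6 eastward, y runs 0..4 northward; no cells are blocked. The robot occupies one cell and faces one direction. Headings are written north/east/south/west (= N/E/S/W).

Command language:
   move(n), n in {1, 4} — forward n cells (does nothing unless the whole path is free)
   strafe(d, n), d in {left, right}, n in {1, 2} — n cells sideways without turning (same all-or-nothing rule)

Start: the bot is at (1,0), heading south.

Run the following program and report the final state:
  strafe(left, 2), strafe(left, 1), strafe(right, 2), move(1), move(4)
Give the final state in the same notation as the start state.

t0: at (1,0), heading south
[1] after strafe(left, 2): at (3,0), heading south
[2] after strafe(left, 1): at (4,0), heading south
[3] after strafe(right, 2): at (2,0), heading south
[4] after move(1): at (2,0), heading south
[5] after move(4): at (2,0), heading south

at (2,0), heading south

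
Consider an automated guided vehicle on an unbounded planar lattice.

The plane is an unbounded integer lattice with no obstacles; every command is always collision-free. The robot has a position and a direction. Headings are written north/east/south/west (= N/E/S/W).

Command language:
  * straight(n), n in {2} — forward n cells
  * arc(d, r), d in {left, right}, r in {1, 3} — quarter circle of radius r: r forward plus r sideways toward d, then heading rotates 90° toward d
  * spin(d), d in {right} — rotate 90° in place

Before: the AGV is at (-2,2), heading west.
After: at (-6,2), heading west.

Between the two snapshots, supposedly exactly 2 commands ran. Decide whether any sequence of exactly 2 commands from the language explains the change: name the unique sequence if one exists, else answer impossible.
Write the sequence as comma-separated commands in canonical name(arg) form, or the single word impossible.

straight(2), straight(2)

key: heading stays W — no command in the sequence turns
begin: at (-2,2), heading west
t=1 straight(2) ⇒ at (-4,2), heading west
t=2 straight(2) ⇒ at (-6,2), heading west
no other 2-command option fits: unique.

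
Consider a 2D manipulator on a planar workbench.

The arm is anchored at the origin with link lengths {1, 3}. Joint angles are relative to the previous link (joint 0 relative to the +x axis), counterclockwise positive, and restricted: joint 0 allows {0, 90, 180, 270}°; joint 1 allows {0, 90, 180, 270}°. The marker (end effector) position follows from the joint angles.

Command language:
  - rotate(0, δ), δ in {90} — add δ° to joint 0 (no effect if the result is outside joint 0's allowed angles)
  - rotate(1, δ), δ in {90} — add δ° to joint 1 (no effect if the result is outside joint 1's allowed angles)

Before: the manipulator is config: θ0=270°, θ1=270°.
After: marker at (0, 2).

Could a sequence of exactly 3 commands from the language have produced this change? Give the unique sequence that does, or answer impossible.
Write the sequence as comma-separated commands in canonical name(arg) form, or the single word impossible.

start: config: θ0=270°, θ1=270°
step 1 (rotate(1, 90)): config: θ0=270°, θ1=0°
step 2 (rotate(1, 90)): config: θ0=270°, θ1=90°
step 3 (rotate(1, 90)): config: θ0=270°, θ1=180°
no rival 3-sequence matches.

rotate(1, 90), rotate(1, 90), rotate(1, 90)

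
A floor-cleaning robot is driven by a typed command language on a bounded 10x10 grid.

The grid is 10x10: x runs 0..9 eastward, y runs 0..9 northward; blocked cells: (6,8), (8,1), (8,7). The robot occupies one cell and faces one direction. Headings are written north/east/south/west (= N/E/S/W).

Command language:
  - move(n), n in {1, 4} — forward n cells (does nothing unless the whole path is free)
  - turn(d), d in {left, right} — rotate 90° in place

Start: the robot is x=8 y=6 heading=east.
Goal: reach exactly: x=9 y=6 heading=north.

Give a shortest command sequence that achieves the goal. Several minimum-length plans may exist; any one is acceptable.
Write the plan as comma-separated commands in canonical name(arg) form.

start: x=8 y=6 heading=east
t=1 move(1) ⇒ x=9 y=6 heading=east
t=2 turn(left) ⇒ x=9 y=6 heading=north
no 1-step plan works, so 2 is optimal.

move(1), turn(left)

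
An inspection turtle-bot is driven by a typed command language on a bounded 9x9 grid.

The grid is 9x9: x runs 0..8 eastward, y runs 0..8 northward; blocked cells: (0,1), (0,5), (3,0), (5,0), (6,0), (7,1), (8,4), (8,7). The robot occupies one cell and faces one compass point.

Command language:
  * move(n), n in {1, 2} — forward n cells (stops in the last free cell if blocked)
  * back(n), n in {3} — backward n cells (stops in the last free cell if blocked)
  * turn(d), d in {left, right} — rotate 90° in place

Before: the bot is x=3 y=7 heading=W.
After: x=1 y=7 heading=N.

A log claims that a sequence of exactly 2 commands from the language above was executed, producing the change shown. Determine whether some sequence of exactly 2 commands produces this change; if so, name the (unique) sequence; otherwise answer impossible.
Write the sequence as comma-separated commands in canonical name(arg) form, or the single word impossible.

key: position moved to (1,7) AND the heading swung to N — translation plus rotation needed
from: x=3 y=7 heading=W
[1] after move(2): x=1 y=7 heading=W
[2] after turn(right): x=1 y=7 heading=N
no other 2-command option fits: unique.

move(2), turn(right)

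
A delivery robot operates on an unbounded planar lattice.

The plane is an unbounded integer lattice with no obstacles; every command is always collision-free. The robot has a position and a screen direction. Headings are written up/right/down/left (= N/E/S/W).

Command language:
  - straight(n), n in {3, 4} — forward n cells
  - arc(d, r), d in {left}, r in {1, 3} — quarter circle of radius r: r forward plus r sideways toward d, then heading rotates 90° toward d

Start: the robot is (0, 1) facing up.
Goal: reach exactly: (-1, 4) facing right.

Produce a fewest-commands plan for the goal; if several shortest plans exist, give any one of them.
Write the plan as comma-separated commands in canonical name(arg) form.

start: (0, 1) facing up
t=1 straight(4) ⇒ (0, 5) facing up
t=2 arc(left, 3) ⇒ (-3, 8) facing left
t=3 arc(left, 1) ⇒ (-4, 7) facing down
t=4 arc(left, 3) ⇒ (-1, 4) facing right
nothing shorter than 4 reaches the goal.

straight(4), arc(left, 3), arc(left, 1), arc(left, 3)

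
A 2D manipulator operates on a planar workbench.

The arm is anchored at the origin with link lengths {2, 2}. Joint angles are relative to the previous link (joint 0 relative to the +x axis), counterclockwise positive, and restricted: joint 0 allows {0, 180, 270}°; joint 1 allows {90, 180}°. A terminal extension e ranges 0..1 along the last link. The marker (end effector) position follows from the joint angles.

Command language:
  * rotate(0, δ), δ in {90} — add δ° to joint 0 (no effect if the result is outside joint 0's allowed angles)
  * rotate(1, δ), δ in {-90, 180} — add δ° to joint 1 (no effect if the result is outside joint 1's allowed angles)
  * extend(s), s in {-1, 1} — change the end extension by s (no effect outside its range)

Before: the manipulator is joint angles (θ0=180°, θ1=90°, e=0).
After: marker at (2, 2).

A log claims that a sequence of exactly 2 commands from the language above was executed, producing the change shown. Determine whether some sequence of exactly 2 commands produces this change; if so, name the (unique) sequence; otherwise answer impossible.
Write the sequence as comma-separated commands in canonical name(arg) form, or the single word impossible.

start: joint angles (θ0=180°, θ1=90°, e=0)
step 1 (rotate(0, 90)): joint angles (θ0=270°, θ1=90°, e=0)
step 2 (rotate(0, 90)): joint angles (θ0=0°, θ1=90°, e=0)
no rival 2-sequence matches.

rotate(0, 90), rotate(0, 90)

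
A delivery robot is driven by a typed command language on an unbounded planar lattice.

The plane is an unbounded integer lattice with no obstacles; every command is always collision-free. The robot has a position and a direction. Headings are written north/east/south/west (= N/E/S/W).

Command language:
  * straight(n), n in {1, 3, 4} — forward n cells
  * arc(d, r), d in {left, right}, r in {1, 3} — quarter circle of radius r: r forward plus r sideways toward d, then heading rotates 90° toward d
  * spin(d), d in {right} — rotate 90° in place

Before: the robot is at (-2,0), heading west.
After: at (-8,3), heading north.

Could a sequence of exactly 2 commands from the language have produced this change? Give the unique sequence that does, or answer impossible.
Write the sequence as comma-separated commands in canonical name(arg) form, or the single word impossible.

key: running arc(right, 3) before straight(3) would end elsewhere — order is forced
initial: at (-2,0), heading west
t=1 straight(3) ⇒ at (-5,0), heading west
t=2 arc(right, 3) ⇒ at (-8,3), heading north
uniquely the one of 64 2-step routes that fits.

straight(3), arc(right, 3)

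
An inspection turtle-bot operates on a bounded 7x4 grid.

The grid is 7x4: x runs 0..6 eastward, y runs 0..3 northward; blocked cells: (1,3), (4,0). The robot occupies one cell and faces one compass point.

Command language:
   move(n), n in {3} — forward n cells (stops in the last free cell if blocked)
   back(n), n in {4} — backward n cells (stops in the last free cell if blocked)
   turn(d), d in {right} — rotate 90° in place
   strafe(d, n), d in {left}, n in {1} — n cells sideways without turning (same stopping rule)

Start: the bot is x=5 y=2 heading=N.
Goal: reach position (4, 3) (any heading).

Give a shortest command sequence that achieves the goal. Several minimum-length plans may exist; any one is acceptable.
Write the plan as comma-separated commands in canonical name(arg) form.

move(3), strafe(left, 1)

begin: x=5 y=2 heading=N
t=1 move(3) ⇒ x=5 y=3 heading=N
t=2 strafe(left, 1) ⇒ x=4 y=3 heading=N
no 1-step plan works, so 2 is optimal.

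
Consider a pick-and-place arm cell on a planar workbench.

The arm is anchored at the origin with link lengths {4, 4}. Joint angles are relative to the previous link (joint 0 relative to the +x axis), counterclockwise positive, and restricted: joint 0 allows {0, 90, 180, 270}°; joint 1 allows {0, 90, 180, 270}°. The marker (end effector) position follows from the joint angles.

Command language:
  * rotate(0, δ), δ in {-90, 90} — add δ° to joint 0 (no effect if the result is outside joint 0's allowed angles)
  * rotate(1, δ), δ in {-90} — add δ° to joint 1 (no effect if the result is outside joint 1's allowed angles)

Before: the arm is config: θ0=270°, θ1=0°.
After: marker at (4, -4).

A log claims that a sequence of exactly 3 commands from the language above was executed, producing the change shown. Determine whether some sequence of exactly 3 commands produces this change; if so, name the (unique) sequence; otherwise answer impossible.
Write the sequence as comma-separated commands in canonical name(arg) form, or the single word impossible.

t0: config: θ0=270°, θ1=0°
step 1 (rotate(1, -90)): config: θ0=270°, θ1=270°
step 2 (rotate(1, -90)): config: θ0=270°, θ1=180°
step 3 (rotate(1, -90)): config: θ0=270°, θ1=90°
no other 3-command option fits: unique.

rotate(1, -90), rotate(1, -90), rotate(1, -90)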